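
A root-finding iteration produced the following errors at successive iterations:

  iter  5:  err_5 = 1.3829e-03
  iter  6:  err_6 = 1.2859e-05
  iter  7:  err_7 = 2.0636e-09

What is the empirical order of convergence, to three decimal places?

p ≈ ln(err_7/err_6) / ln(err_6/err_5)
  = ln(2.0636e-09/1.2859e-05) / ln(1.2859e-05/1.3829e-03)
  = ln(0.000160479) / ln(0.00929858)
  = -8.737347 / -4.677894 ≈ 1.867795

1.868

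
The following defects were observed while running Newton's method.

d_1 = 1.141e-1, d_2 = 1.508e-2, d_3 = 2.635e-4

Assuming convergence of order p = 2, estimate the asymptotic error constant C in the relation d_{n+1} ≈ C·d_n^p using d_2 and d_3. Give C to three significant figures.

C ≈ d_3 / d_2^2
  = 2.635e-4 / (1.508e-2)^2
  = 2.635e-4 / 0.000227406 ≈ 1.1587

1.16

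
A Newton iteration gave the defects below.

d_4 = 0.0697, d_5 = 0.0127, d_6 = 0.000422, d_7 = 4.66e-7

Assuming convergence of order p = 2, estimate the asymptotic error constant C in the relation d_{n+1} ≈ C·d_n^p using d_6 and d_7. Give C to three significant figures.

2.62

C ≈ d_7 / d_6^2
  = 4.66e-7 / (0.000422)^2
  = 4.66e-7 / 1.78084e-07 ≈ 2.6167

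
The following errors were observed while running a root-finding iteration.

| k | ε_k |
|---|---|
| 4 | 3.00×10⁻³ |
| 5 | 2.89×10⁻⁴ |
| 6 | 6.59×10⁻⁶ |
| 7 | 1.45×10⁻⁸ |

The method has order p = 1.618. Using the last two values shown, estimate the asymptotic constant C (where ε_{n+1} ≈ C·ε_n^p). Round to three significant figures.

3.50

C ≈ ε_7 / ε_6^1.618
  = 1.45×10⁻⁸ / (6.59×10⁻⁶)^1.618
  = 1.45×10⁻⁸ / 4.13958e-09 ≈ 3.5028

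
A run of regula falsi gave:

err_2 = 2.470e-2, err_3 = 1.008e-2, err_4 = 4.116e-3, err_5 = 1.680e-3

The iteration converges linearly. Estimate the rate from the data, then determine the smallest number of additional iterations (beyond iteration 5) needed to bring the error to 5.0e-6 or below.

7

Rate ρ ≈ err_5/err_4 = 1.680e-3/4.116e-3 = 0.4082.
After j more steps, err_{5+j} ≈ 1.680e-3·ρ^j; need ρ^j ≤ 5.0e-6/1.680e-3 = 0.00297619.
j ≥ ln(0.00297619)/ln(0.4082) = -5.8171/-0.89600 = 6.492.
So 7 more iterations are needed.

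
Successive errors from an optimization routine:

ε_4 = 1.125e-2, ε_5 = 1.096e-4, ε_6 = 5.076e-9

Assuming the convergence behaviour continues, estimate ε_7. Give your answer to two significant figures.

2.3e-18

First estimate the order: p ≈ ln(ε_6/ε_5) / ln(ε_5/ε_4) = ln(5.076e-9/1.096e-4)/ln(1.096e-4/1.125e-2) = ln(4.63139e-05)/ln(0.00974222) ≈ 2.1549.
Then ε_7 ≈ ε_6·(ε_6/ε_5)^p = 5.076e-9·(4.63139e-05)^2.1549 = 5.076e-9·4.57132e-10 ≈ 2.32e-18.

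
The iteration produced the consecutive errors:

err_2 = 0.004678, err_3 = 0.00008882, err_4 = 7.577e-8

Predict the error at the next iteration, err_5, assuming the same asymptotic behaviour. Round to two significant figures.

2.6e-13

First estimate the order: p ≈ ln(err_4/err_3) / ln(err_3/err_2) = ln(7.577e-8/0.00008882)/ln(0.00008882/0.004678) = ln(0.000853074)/ln(0.0189867) ≈ 1.7827.
Then err_5 ≈ err_4·(err_4/err_3)^p = 7.577e-8·(0.000853074)^1.7827 = 7.577e-8·3.37964e-06 ≈ 2.561e-13.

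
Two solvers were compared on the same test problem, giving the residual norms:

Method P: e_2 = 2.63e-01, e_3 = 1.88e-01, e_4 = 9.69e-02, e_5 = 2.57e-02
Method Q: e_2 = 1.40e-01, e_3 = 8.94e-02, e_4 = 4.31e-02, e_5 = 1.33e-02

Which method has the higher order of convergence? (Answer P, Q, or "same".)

Method P: p ≈ ln(2.57e-02/9.69e-02)/ln(9.69e-02/1.88e-01) ≈ 2.00.
Method Q: p ≈ ln(1.33e-02/4.31e-02)/ln(4.31e-02/8.94e-02) ≈ 1.61.
Method P has the higher order (≈2.0 vs ≈1.6).

P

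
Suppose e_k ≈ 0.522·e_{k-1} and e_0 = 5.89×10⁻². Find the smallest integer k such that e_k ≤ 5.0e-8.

After k steps, e_k ≈ 5.89×10⁻²·0.522^k.
Need 0.522^k ≤ 5.0e-8/5.89×10⁻² = 8.48896e-07.
k ≥ ln(8.48896e-07)/ln(0.522) = -13.9793/-0.65009 = 21.504.
Smallest integer k = 22.

22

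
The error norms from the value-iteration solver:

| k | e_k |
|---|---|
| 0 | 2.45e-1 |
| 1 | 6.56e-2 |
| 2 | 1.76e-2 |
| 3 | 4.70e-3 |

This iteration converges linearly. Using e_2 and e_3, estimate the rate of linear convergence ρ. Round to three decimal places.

ρ ≈ e_3/e_2 = 4.70e-3/1.76e-2 = 0.26705

0.267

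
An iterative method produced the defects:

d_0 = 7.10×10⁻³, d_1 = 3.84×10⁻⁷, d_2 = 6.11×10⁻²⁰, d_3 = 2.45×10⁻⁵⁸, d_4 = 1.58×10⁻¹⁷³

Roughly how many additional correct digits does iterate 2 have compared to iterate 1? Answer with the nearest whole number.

Digits gained ≈ log₁₀(d_1/d_2) = log₁₀(3.84×10⁻⁷/6.11×10⁻²⁰) = log₁₀(6.28478e+12) ≈ 12.798.

13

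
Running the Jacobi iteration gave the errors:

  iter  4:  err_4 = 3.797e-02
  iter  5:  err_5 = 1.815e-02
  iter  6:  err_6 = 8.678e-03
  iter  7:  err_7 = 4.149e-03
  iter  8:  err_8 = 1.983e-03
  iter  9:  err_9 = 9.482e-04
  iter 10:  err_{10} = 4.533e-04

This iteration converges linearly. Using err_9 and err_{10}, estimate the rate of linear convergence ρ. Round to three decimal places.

ρ ≈ err_{10}/err_9 = 4.533e-04/9.482e-04 = 0.47806

0.478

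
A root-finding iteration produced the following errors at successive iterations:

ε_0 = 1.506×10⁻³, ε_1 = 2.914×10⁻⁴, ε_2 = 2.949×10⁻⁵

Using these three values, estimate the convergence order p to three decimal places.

p ≈ ln(ε_2/ε_1) / ln(ε_1/ε_0)
  = ln(2.949×10⁻⁵/2.914×10⁻⁴) / ln(2.914×10⁻⁴/1.506×10⁻³)
  = ln(0.101201) / ln(0.193493)
  = -2.290647 / -1.642514 ≈ 1.394598

1.395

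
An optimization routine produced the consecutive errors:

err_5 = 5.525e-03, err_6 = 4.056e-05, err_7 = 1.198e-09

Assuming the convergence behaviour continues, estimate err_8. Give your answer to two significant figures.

First estimate the order: p ≈ ln(err_7/err_6) / ln(err_6/err_5) = ln(1.198e-09/4.056e-05)/ln(4.056e-05/5.525e-03) = ln(2.95365e-05)/ln(0.00734118) ≈ 2.1224.
Then err_8 ≈ err_7·(err_7/err_6)^p = 1.198e-09·(2.95365e-05)^2.1224 = 1.198e-09·2.43383e-10 ≈ 2.916e-19.

2.9e-19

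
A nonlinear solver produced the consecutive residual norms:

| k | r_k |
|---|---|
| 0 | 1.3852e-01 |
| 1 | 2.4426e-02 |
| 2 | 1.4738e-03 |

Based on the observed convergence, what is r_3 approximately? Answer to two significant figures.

1.6e-5

First estimate the order: p ≈ ln(r_2/r_1) / ln(r_1/r_0) = ln(1.4738e-03/2.4426e-02)/ln(2.4426e-02/1.3852e-01) = ln(0.0603373)/ln(0.176336) ≈ 1.6180.
Then r_3 ≈ r_2·(r_2/r_1)^p = 1.4738e-03·(0.0603373)^1.6180 = 1.4738e-03·0.0106411 ≈ 1.568e-05.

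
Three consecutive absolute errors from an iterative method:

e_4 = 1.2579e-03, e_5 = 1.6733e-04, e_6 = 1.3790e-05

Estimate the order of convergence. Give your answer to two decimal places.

1.24

p ≈ ln(e_6/e_5) / ln(e_5/e_4)
  = ln(1.3790e-05/1.6733e-04) / ln(1.6733e-04/1.2579e-03)
  = ln(0.082412) / ln(0.133023)
  = -2.49602 / -2.01723 ≈ 1.23735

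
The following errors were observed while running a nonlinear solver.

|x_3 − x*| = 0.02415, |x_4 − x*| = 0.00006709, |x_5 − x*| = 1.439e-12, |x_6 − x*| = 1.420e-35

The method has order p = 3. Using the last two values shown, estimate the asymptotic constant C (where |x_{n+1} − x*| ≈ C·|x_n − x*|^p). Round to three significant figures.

C ≈ |x_6 − x*| / |x_5 − x*|^3
  = 1.420e-35 / (1.439e-12)^3
  = 1.420e-35 / 2.97977e-36 ≈ 4.7655

4.77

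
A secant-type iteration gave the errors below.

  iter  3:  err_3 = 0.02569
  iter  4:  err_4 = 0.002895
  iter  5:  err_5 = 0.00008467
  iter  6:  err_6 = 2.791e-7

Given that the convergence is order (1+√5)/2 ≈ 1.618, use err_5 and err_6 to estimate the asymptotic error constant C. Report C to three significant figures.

1.08

C ≈ err_6 / err_5^1.618
  = 2.791e-7 / (0.00008467)^1.618
  = 2.791e-7 / 2.57672e-07 ≈ 1.0832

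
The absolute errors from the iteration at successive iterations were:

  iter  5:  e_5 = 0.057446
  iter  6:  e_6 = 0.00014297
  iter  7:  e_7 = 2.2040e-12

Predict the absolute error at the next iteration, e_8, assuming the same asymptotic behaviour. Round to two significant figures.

8.1e-36

First estimate the order: p ≈ ln(e_7/e_6) / ln(e_6/e_5) = ln(2.2040e-12/0.00014297)/ln(0.00014297/0.057446) = ln(1.54158e-08)/ln(0.00248877) ≈ 3.0000.
Then e_8 ≈ e_7·(e_7/e_6)^p = 2.2040e-12·(1.54158e-08)^3.0000 = 2.2040e-12·3.66352e-24 ≈ 8.074e-36.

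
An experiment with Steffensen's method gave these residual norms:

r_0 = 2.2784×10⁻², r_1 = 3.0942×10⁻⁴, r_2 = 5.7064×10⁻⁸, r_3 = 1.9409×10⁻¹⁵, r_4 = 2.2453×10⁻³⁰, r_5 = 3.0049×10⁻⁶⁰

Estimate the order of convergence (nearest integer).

2

Consecutive ratios: r_5/r_4 = 3.0049×10⁻⁶⁰/2.2453×10⁻³⁰ = 1.33831e-30, r_4/r_3 = 2.2453×10⁻³⁰/1.9409×10⁻¹⁵ = 1.15683e-15.
p ≈ ln(1.33831e-30)/ln(1.15683e-15) = -68.7861/-34.3931 ≈ 2.00.
So the convergence is quadratic (order 2).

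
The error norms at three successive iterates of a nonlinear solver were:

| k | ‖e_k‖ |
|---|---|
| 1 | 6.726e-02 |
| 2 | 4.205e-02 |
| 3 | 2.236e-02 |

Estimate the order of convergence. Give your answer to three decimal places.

1.345

p ≈ ln(‖e_3‖/‖e_2‖) / ln(‖e_2‖/‖e_1‖)
  = ln(2.236e-02/4.205e-02) / ln(4.205e-02/6.726e-02)
  = ln(0.531748) / ln(0.625186)
  = -0.631586 / -0.469706 ≈ 1.344641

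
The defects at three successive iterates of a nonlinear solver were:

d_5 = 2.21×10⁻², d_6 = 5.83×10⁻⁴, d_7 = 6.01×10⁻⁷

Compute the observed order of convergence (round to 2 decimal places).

1.89

p ≈ ln(d_7/d_6) / ln(d_6/d_5)
  = ln(6.01×10⁻⁷/5.83×10⁻⁴) / ln(5.83×10⁻⁴/2.21×10⁻²)
  = ln(0.00103087) / ln(0.0263801)
  = -6.87735 / -3.63515 ≈ 1.89190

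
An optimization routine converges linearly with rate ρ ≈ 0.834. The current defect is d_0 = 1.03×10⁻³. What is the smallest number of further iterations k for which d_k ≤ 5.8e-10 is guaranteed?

After k steps, d_k ≈ 1.03×10⁻³·0.834^k.
Need 0.834^k ≤ 5.8e-10/1.03×10⁻³ = 5.63107e-07.
k ≥ ln(5.63107e-07)/ln(0.834) = -14.3898/-0.18152 = 79.274.
Smallest integer k = 80.

80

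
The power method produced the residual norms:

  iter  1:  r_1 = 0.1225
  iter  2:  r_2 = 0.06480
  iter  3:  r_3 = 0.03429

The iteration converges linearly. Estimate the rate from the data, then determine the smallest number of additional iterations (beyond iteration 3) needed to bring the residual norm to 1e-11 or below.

35

Rate ρ ≈ r_3/r_2 = 0.03429/0.06480 = 0.5292.
After j more steps, r_{3+j} ≈ 0.03429·ρ^j; need ρ^j ≤ 1e-11/0.03429 = 2.9163e-10.
j ≥ ln(2.9163e-10)/ln(0.5292) = -21.9555/-0.63639 = 34.500.
So 35 more iterations are needed.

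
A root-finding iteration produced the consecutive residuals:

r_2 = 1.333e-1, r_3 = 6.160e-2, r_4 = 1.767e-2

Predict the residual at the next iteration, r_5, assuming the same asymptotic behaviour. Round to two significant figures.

First estimate the order: p ≈ ln(r_4/r_3) / ln(r_3/r_2) = ln(1.767e-2/6.160e-2)/ln(6.160e-2/1.333e-1) = ln(0.286851)/ln(0.462116) ≈ 1.6177.
Then r_5 ≈ r_4·(r_4/r_3)^p = 1.767e-2·(0.286851)^1.6177 = 1.767e-2·0.132633 ≈ 0.002344.

2.3e-3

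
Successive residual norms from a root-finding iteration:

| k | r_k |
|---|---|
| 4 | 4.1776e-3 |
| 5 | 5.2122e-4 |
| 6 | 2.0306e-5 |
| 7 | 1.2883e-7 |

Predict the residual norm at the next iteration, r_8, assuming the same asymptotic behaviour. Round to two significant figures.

First estimate the order: p ≈ ln(r_7/r_6) / ln(r_6/r_5) = ln(1.2883e-7/2.0306e-5)/ln(2.0306e-5/5.2122e-4) = ln(0.00634443)/ln(0.0389586) ≈ 1.5593.
Then r_8 ≈ r_7·(r_7/r_6)^p = 1.2883e-7·(0.00634443)^1.5593 = 1.2883e-7·0.000374344 ≈ 4.823e-11.

4.8e-11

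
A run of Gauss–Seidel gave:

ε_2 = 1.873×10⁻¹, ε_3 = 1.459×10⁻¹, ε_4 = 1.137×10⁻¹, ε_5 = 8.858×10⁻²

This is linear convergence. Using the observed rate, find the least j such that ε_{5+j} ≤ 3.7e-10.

78

Rate ρ ≈ ε_5/ε_4 = 8.858×10⁻²/1.137×10⁻¹ = 0.7791.
After j more steps, ε_{5+j} ≈ 8.858×10⁻²·ρ^j; need ρ^j ≤ 3.7e-10/8.858×10⁻² = 4.17702e-09.
j ≥ ln(4.17702e-09)/ln(0.7791) = -19.2937/-0.24962 = 77.292.
So 78 more iterations are needed.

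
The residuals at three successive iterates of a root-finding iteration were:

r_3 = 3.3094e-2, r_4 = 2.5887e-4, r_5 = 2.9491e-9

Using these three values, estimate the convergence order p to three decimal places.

2.347

p ≈ ln(r_5/r_4) / ln(r_4/r_3)
  = ln(2.9491e-9/2.5887e-4) / ln(2.5887e-4/3.3094e-2)
  = ln(1.13922e-05) / ln(0.00782226)
  = -11.382582 / -4.850782 ≈ 2.346546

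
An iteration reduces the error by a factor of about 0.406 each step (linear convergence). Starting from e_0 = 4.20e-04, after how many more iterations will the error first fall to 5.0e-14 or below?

After k steps, e_k ≈ 4.20e-04·0.406^k.
Need 0.406^k ≤ 5.0e-14/4.20e-04 = 1.19048e-10.
k ≥ ln(1.19048e-10)/ln(0.406) = -22.8515/-0.90140 = 25.351.
Smallest integer k = 26.

26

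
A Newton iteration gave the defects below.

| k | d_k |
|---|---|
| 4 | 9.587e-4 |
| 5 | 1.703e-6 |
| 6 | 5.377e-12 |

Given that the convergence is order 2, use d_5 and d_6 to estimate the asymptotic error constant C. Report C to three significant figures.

1.85

C ≈ d_6 / d_5^2
  = 5.377e-12 / (1.703e-6)^2
  = 5.377e-12 / 2.90021e-12 ≈ 1.854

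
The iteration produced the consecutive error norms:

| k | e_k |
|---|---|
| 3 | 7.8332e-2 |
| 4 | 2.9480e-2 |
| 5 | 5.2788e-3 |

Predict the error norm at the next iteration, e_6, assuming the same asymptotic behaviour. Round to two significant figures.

First estimate the order: p ≈ ln(e_5/e_4) / ln(e_4/e_3) = ln(5.2788e-3/2.9480e-2)/ln(2.9480e-2/7.8332e-2) = ln(0.179064)/ln(0.376347) ≈ 1.7601.
Then e_6 ≈ e_5·(e_5/e_4)^p = 5.2788e-3·(0.179064)^1.7601 = 5.2788e-3·0.0484418 ≈ 0.0002557.

2.6e-4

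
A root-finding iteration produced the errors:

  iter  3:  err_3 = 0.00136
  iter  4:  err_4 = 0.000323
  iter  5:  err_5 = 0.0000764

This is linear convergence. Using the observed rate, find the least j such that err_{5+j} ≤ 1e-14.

16

Rate ρ ≈ err_5/err_4 = 0.0000764/0.000323 = 0.2365.
After j more steps, err_{5+j} ≈ 0.0000764·ρ^j; need ρ^j ≤ 1e-14/0.0000764 = 1.3089e-10.
j ≥ ln(1.3089e-10)/ln(0.2365) = -22.7567/-1.44181 = 15.783.
So 16 more iterations are needed.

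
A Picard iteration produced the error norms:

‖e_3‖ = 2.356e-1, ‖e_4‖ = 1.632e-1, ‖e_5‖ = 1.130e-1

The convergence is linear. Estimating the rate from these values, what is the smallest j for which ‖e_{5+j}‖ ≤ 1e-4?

Rate ρ ≈ ‖e_5‖/‖e_4‖ = 1.130e-1/1.632e-1 = 0.6924.
After j more steps, ‖e_{5+j}‖ ≈ 1.130e-1·ρ^j; need ρ^j ≤ 1e-4/1.130e-1 = 0.000884956.
j ≥ ln(0.000884956)/ln(0.6924) = -7.0300/-0.36759 = 19.125.
So 20 more iterations are needed.

20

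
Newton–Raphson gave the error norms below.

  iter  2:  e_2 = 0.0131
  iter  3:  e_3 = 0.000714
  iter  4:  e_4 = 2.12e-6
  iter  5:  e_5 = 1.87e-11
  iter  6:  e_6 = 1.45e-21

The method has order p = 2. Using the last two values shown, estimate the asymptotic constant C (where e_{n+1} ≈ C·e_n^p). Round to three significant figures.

C ≈ e_6 / e_5^2
  = 1.45e-21 / (1.87e-11)^2
  = 1.45e-21 / 3.4969e-22 ≈ 4.1465

4.15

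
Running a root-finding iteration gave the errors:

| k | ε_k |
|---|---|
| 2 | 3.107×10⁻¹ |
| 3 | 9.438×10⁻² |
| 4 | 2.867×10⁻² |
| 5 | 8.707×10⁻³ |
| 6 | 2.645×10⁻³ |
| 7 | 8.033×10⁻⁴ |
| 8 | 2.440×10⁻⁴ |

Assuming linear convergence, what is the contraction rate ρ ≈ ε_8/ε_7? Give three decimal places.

0.304

ρ ≈ ε_8/ε_7 = 2.440×10⁻⁴/8.033×10⁻⁴ = 0.30375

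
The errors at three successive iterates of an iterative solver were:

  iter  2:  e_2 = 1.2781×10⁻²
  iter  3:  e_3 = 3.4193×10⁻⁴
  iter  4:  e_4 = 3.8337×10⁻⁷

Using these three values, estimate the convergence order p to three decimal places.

p ≈ ln(e_4/e_3) / ln(e_3/e_2)
  = ln(3.8337×10⁻⁷/3.4193×10⁻⁴) / ln(3.4193×10⁻⁴/1.2781×10⁻²)
  = ln(0.00112119) / ln(0.026753)
  = -6.793365 / -3.621109 ≈ 1.876045

1.876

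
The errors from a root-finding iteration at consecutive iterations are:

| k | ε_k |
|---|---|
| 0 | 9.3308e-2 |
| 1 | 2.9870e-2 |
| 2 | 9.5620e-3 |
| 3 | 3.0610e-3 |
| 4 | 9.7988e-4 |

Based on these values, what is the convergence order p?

Consecutive ratios: ε_4/ε_3 = 9.7988e-4/3.0610e-3 = 0.320118, ε_3/ε_2 = 3.0610e-3/9.5620e-3 = 0.320121.
p ≈ ln(0.320118)/ln(0.320121) = -1.1391/-1.1391 ≈ 1.00.
So the convergence is linear (order 1).

1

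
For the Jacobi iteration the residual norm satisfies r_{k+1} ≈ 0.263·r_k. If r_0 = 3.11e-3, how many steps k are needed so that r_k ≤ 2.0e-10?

After k steps, r_k ≈ 3.11e-3·0.263^k.
Need 0.263^k ≤ 2.0e-10/3.11e-3 = 6.43087e-08.
k ≥ ln(6.43087e-08)/ln(0.263) = -16.5596/-1.33560 = 12.399.
Smallest integer k = 13.

13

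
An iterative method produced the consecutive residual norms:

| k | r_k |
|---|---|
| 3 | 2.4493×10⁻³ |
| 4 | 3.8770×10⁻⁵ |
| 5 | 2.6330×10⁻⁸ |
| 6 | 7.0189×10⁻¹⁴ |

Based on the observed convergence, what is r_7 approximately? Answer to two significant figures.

1.1e-23

First estimate the order: p ≈ ln(r_6/r_5) / ln(r_5/r_4) = ln(7.0189×10⁻¹⁴/2.6330×10⁻⁸)/ln(2.6330×10⁻⁸/3.8770×10⁻⁵) = ln(2.66574e-06)/ln(0.000679133) ≈ 1.7595.
Then r_7 ≈ r_6·(r_6/r_5)^p = 7.0189×10⁻¹⁴·(2.66574e-06)^1.7595 = 7.0189×10⁻¹⁴·1.55678e-10 ≈ 1.093e-23.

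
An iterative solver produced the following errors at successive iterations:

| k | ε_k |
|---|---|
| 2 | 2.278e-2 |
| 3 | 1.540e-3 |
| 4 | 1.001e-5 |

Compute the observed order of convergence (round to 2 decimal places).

1.87

p ≈ ln(ε_4/ε_3) / ln(ε_3/ε_2)
  = ln(1.001e-5/1.540e-3) / ln(1.540e-3/2.278e-2)
  = ln(0.0065) / ln(0.0676032)
  = -5.03595 / -2.69410 ≈ 1.86925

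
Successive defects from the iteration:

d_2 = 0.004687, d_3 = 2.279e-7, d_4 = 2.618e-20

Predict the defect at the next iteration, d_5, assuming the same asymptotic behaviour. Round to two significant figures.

4.0e-59

First estimate the order: p ≈ ln(d_4/d_3) / ln(d_3/d_2) = ln(2.618e-20/2.279e-7)/ln(2.279e-7/0.004687) = ln(1.14875e-13)/ln(4.86239e-05) ≈ 3.0001.
Then d_5 ≈ d_4·(d_4/d_3)^p = 2.618e-20·(1.14875e-13)^3.0001 = 2.618e-20·1.51141e-39 ≈ 3.957e-59.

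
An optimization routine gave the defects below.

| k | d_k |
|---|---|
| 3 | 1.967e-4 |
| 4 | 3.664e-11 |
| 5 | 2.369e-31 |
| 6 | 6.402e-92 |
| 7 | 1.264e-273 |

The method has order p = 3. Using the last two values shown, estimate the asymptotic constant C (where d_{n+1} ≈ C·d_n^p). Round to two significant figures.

C ≈ d_7 / d_6^3
  = 1.264e-273 / (6.402e-92)^3
  = 1.264e-273 / 2.6239e-274 ≈ 4.8173

4.8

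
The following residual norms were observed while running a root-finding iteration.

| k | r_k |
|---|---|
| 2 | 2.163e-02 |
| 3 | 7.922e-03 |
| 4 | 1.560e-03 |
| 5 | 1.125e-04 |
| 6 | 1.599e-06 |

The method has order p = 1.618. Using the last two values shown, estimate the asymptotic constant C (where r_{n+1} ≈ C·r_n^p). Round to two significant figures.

C ≈ r_6 / r_5^1.618
  = 1.599e-06 / (1.125e-04)^1.618
  = 1.599e-06 / 4.08098e-07 ≈ 3.9182

3.9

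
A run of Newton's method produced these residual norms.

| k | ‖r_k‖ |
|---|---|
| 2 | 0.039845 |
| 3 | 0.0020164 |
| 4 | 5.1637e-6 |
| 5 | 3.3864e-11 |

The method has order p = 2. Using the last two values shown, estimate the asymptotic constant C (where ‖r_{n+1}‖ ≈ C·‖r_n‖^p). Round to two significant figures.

1.3

C ≈ ‖r_5‖ / ‖r_4‖^2
  = 3.3864e-11 / (5.1637e-6)^2
  = 3.3864e-11 / 2.66638e-11 ≈ 1.27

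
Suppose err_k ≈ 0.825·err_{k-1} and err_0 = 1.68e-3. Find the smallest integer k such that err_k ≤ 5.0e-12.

After k steps, err_k ≈ 1.68e-3·0.825^k.
Need 0.825^k ≤ 5.0e-12/1.68e-3 = 2.97619e-09.
k ≥ ln(2.97619e-09)/ln(0.825) = -19.6326/-0.19237 = 102.056.
Smallest integer k = 103.

103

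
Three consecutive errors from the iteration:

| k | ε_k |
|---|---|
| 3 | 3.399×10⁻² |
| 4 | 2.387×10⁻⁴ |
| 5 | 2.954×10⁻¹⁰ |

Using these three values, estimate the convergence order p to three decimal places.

2.743

p ≈ ln(ε_5/ε_4) / ln(ε_4/ε_3)
  = ln(2.954×10⁻¹⁰/2.387×10⁻⁴) / ln(2.387×10⁻⁴/3.399×10⁻²)
  = ln(1.23754e-06) / ln(0.00702265)
  = -13.602385 / -4.958615 ≈ 2.743182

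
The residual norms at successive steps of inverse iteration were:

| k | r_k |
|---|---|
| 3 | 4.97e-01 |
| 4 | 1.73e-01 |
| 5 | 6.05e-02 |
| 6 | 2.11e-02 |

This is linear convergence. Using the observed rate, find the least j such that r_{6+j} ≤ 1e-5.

Rate ρ ≈ r_6/r_5 = 2.11e-02/6.05e-02 = 0.3488.
After j more steps, r_{6+j} ≈ 2.11e-02·ρ^j; need ρ^j ≤ 1e-5/2.11e-02 = 0.000473934.
j ≥ ln(0.000473934)/ln(0.3488) = -7.6544/-1.05326 = 7.267.
So 8 more iterations are needed.

8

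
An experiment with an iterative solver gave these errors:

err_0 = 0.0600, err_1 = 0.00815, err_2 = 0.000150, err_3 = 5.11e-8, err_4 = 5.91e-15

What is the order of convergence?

2

Consecutive ratios: err_4/err_3 = 5.91e-15/5.11e-8 = 1.15656e-07, err_3/err_2 = 5.11e-8/0.000150 = 0.000340667.
p ≈ ln(1.15656e-07)/ln(0.000340667) = -15.9726/-7.9846 ≈ 2.00.
So the convergence is quadratic (order 2).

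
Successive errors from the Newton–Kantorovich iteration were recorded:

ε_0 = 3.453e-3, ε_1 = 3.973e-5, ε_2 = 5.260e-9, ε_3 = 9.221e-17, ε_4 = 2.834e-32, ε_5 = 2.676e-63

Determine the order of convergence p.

Consecutive ratios: ε_5/ε_4 = 2.676e-63/2.834e-32 = 9.44248e-32, ε_4/ε_3 = 2.834e-32/9.221e-17 = 3.07342e-16.
p ≈ ln(9.44248e-32)/ln(3.07342e-16) = -71.4375/-35.7186 ≈ 2.00.
So the convergence is quadratic (order 2).

2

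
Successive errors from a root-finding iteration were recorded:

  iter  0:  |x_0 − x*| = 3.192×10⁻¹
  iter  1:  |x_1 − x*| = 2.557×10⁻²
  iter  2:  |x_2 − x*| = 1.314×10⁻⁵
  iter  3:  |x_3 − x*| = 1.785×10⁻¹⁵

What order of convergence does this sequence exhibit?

3

Consecutive ratios: |x_3 − x*|/|x_2 − x*| = 1.785×10⁻¹⁵/1.314×10⁻⁵ = 1.35845e-10, |x_2 − x*|/|x_1 − x*| = 1.314×10⁻⁵/2.557×10⁻² = 0.000513883.
p ≈ ln(1.35845e-10)/ln(0.000513883) = -22.7195/-7.5735 ≈ 3.00.
So the convergence is cubic (order 3).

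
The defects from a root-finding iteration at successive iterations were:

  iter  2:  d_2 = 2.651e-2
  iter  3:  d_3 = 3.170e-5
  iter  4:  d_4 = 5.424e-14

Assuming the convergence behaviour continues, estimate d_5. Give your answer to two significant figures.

2.7e-40

First estimate the order: p ≈ ln(d_4/d_3) / ln(d_3/d_2) = ln(5.424e-14/3.170e-5)/ln(3.170e-5/2.651e-2) = ln(1.71104e-09)/ln(0.00119578) ≈ 2.9999.
Then d_5 ≈ d_4·(d_4/d_3)^p = 5.424e-14·(1.71104e-09)^2.9999 = 5.424e-14·5.01946e-27 ≈ 2.723e-40.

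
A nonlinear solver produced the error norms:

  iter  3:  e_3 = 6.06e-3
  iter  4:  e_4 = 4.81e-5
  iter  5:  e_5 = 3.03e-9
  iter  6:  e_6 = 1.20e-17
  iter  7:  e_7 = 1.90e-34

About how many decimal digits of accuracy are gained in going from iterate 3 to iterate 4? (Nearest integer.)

Digits gained ≈ log₁₀(e_3/e_4) = log₁₀(6.06e-3/4.81e-5) = log₁₀(125.988) ≈ 2.100.

2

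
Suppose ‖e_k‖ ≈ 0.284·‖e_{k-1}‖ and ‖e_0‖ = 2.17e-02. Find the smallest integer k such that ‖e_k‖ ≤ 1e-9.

14

After k steps, ‖e_k‖ ≈ 2.17e-02·0.284^k.
Need 0.284^k ≤ 1e-9/2.17e-02 = 4.60829e-08.
k ≥ ln(4.60829e-08)/ln(0.284) = -16.8928/-1.25878 = 13.420.
Smallest integer k = 14.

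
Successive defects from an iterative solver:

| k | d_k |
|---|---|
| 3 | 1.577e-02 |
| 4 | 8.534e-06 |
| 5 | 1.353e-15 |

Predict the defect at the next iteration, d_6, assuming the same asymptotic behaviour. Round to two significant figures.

5.4e-45

First estimate the order: p ≈ ln(d_5/d_4) / ln(d_4/d_3) = ln(1.353e-15/8.534e-06)/ln(8.534e-06/1.577e-02) = ln(1.58542e-10)/ln(0.000541154) ≈ 2.9999.
Then d_6 ≈ d_5·(d_5/d_4)^p = 1.353e-15·(1.58542e-10)^2.9999 = 1.353e-15·3.99405e-30 ≈ 5.404e-45.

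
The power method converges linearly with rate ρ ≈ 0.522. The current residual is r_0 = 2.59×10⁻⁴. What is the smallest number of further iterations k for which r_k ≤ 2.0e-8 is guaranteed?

After k steps, r_k ≈ 2.59×10⁻⁴·0.522^k.
Need 0.522^k ≤ 2.0e-8/2.59×10⁻⁴ = 7.72201e-05.
k ≥ ln(7.72201e-05)/ln(0.522) = -9.4689/-0.65009 = 14.566.
Smallest integer k = 15.

15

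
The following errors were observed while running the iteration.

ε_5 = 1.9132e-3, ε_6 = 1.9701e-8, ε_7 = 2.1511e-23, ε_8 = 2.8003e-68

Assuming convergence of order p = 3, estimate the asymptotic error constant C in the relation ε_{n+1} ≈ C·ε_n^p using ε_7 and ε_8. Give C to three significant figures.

C ≈ ε_8 / ε_7^3
  = 2.8003e-68 / (2.1511e-23)^3
  = 2.8003e-68 / 9.95364e-69 ≈ 2.8133

2.81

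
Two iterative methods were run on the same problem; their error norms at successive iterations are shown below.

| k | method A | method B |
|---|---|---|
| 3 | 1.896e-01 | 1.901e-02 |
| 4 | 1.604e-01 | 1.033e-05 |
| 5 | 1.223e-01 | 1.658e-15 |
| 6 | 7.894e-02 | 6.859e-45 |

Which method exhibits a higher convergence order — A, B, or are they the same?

Method A: p ≈ ln(7.894e-02/1.223e-01)/ln(1.223e-01/1.604e-01) ≈ 1.61.
Method B: p ≈ ln(6.859e-45/1.658e-15)/ln(1.658e-15/1.033e-05) ≈ 3.00.
Method B has the higher order (≈3.0 vs ≈1.6).

B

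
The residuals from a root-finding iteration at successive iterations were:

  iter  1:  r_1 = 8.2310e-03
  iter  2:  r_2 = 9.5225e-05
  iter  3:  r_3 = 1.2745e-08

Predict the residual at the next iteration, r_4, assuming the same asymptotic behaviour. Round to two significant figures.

First estimate the order: p ≈ ln(r_3/r_2) / ln(r_2/r_1) = ln(1.2745e-08/9.5225e-05)/ln(9.5225e-05/8.2310e-03) = ln(0.000133841)/ln(0.0115691) ≈ 2.0000.
Then r_4 ≈ r_3·(r_3/r_2)^p = 1.2745e-08·(0.000133841)^2.0000 = 1.2745e-08·1.79134e-08 ≈ 2.283e-16.

2.3e-16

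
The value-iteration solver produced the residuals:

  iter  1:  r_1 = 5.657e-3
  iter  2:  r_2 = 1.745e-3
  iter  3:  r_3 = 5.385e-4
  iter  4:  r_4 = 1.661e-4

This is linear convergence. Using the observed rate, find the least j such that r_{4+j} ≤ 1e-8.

Rate ρ ≈ r_4/r_3 = 1.661e-4/5.385e-4 = 0.3084.
After j more steps, r_{4+j} ≈ 1.661e-4·ρ^j; need ρ^j ≤ 1e-8/1.661e-4 = 6.02047e-05.
j ≥ ln(6.02047e-05)/ln(0.3084) = -9.7178/-1.17636 = 8.261.
So 9 more iterations are needed.

9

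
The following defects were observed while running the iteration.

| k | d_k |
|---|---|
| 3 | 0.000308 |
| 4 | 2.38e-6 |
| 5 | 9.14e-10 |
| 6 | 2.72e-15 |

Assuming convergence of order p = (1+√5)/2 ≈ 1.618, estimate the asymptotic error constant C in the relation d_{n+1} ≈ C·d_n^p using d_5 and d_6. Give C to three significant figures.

1.15

C ≈ d_6 / d_5^1.618
  = 2.72e-15 / (9.14e-10)^1.618
  = 2.72e-15 / 2.37034e-15 ≈ 1.1475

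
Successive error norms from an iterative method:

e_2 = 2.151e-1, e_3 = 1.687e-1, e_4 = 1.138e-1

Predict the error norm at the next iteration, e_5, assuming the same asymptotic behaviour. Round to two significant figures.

6.0e-2

First estimate the order: p ≈ ln(e_4/e_3) / ln(e_3/e_2) = ln(1.138e-1/1.687e-1)/ln(1.687e-1/2.151e-1) = ln(0.67457)/ln(0.784286) ≈ 1.6202.
Then e_5 ≈ e_4·(e_4/e_3)^p = 1.138e-1·(0.67457)^1.6202 = 1.138e-1·0.528433 ≈ 0.06014.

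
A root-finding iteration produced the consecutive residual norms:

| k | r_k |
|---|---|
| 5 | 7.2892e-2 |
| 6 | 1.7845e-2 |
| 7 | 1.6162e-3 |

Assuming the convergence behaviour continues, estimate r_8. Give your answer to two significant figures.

First estimate the order: p ≈ ln(r_7/r_6) / ln(r_6/r_5) = ln(1.6162e-3/1.7845e-2)/ln(1.7845e-2/7.2892e-2) = ln(0.0905688)/ln(0.244814) ≈ 1.7066.
Then r_8 ≈ r_7·(r_7/r_6)^p = 1.6162e-3·(0.0905688)^1.7066 = 1.6162e-3·0.0165951 ≈ 2.682e-05.

2.7e-5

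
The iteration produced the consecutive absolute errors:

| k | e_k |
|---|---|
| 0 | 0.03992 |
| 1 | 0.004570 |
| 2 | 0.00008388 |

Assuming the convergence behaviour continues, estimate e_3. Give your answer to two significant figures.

5.3e-8

First estimate the order: p ≈ ln(e_2/e_1) / ln(e_1/e_0) = ln(0.00008388/0.004570)/ln(0.004570/0.03992) = ln(0.0183545)/ln(0.114479) ≈ 1.8446.
Then e_3 ≈ e_2·(e_2/e_1)^p = 0.00008388·(0.0183545)^1.8446 = 0.00008388·0.000627046 ≈ 5.26e-08.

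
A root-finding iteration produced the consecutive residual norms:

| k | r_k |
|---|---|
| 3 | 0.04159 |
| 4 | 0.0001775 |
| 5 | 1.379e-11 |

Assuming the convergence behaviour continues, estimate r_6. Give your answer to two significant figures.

First estimate the order: p ≈ ln(r_5/r_4) / ln(r_4/r_3) = ln(1.379e-11/0.0001775)/ln(0.0001775/0.04159) = ln(7.76901e-08)/ln(0.00426785) ≈ 3.0001.
Then r_6 ≈ r_5·(r_5/r_4)^p = 1.379e-11·(7.76901e-08)^3.0001 = 1.379e-11·4.68151e-22 ≈ 6.456e-33.

6.5e-33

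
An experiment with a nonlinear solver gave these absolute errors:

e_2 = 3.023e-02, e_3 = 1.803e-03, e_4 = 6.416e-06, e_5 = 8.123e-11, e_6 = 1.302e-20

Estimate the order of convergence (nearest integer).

2

Consecutive ratios: e_6/e_5 = 1.302e-20/8.123e-11 = 1.60286e-10, e_5/e_4 = 8.123e-11/6.416e-06 = 1.26605e-05.
p ≈ ln(1.60286e-10)/ln(1.26605e-05) = -22.5541/-11.2770 ≈ 2.00.
So the convergence is quadratic (order 2).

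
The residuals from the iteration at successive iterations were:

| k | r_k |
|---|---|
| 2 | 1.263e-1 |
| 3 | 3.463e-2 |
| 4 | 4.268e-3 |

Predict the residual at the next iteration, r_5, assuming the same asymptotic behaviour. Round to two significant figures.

1.4e-4

First estimate the order: p ≈ ln(r_4/r_3) / ln(r_3/r_2) = ln(4.268e-3/3.463e-2)/ln(3.463e-2/1.263e-1) = ln(0.123246)/ln(0.274188) ≈ 1.6180.
Then r_5 ≈ r_4·(r_4/r_3)^p = 4.268e-3·(0.123246)^1.6180 = 4.268e-3·0.0337964 ≈ 0.0001442.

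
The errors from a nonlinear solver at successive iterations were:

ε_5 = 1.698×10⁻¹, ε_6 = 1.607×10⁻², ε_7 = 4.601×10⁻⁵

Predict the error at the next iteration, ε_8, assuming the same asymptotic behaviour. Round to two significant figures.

2.2e-11

First estimate the order: p ≈ ln(ε_7/ε_6) / ln(ε_6/ε_5) = ln(4.601×10⁻⁵/1.607×10⁻²)/ln(1.607×10⁻²/1.698×10⁻¹) = ln(0.0028631)/ln(0.0946408) ≈ 2.4837.
Then ε_8 ≈ ε_7·(ε_7/ε_6)^p = 4.601×10⁻⁵·(0.0028631)^2.4837 = 4.601×10⁻⁵·4.82553e-07 ≈ 2.22e-11.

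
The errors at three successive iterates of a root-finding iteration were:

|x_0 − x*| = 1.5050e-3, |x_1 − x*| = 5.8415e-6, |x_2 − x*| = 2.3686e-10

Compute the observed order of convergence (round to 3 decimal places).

p ≈ ln(|x_2 − x*|/|x_1 − x*|) / ln(|x_1 − x*|/|x_0 − x*|)
  = ln(2.3686e-10/5.8415e-6) / ln(5.8415e-6/1.5050e-3)
  = ln(4.05478e-05) / ln(0.0038814)
  = -10.113029 / -5.551559 ≈ 1.821656

1.822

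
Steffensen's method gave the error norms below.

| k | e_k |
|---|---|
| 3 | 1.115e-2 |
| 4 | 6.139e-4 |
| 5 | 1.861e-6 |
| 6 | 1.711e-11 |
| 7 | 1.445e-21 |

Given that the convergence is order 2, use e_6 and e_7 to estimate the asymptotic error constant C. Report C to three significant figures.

C ≈ e_7 / e_6^2
  = 1.445e-21 / (1.711e-11)^2
  = 1.445e-21 / 2.92752e-22 ≈ 4.9359

4.94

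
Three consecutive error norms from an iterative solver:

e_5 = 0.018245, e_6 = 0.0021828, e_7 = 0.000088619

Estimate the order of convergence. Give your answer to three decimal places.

p ≈ ln(e_7/e_6) / ln(e_6/e_5)
  = ln(0.000088619/0.0021828) / ln(0.0021828/0.018245)
  = ln(0.0405988) / ln(0.119638)
  = -3.204017 / -2.123285 ≈ 1.508991

1.509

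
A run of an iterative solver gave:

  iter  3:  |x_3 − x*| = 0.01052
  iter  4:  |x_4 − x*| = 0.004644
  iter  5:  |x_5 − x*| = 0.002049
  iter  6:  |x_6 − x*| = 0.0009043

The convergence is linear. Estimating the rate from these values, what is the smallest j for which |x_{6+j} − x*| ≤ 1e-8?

Rate ρ ≈ |x_6 − x*|/|x_5 − x*| = 0.0009043/0.002049 = 0.4413.
After j more steps, |x_{6+j} − x*| ≈ 0.0009043·ρ^j; need ρ^j ≤ 1e-8/0.0009043 = 1.10583e-05.
j ≥ ln(1.10583e-05)/ln(0.4413) = -11.4123/-0.81803 = 13.951.
So 14 more iterations are needed.

14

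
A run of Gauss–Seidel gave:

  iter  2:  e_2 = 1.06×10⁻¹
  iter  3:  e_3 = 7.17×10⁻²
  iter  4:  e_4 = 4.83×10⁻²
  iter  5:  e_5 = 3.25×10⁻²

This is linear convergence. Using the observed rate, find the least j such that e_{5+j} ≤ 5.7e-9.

40

Rate ρ ≈ e_5/e_4 = 3.25×10⁻²/4.83×10⁻² = 0.6729.
After j more steps, e_{5+j} ≈ 3.25×10⁻²·ρ^j; need ρ^j ≤ 5.7e-9/3.25×10⁻² = 1.75385e-07.
j ≥ ln(1.75385e-07)/ln(0.6729) = -15.5563/-0.39616 = 39.268.
So 40 more iterations are needed.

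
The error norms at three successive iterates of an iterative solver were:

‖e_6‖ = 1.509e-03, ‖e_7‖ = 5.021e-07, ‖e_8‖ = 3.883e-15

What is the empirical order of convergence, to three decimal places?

p ≈ ln(‖e_8‖/‖e_7‖) / ln(‖e_7‖/‖e_6‖)
  = ln(3.883e-15/5.021e-07) / ln(5.021e-07/1.509e-03)
  = ln(7.73352e-09) / ln(0.000332737)
  = -18.677702 / -8.008158 ≈ 2.332334

2.332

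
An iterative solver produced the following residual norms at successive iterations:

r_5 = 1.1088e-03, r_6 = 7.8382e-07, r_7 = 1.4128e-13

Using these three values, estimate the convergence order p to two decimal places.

2.14

p ≈ ln(r_7/r_6) / ln(r_6/r_5)
  = ln(1.4128e-13/7.8382e-07) / ln(7.8382e-07/1.1088e-03)
  = ln(1.80245e-07) / ln(0.000706908)
  = -15.52895 / -7.25461 ≈ 2.14056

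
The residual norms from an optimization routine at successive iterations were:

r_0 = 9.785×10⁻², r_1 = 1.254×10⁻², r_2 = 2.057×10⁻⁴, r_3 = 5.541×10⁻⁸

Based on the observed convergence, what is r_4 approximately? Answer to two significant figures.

4.0e-15

First estimate the order: p ≈ ln(r_3/r_2) / ln(r_2/r_1) = ln(5.541×10⁻⁸/2.057×10⁻⁴)/ln(2.057×10⁻⁴/1.254×10⁻²) = ln(0.000269373)/ln(0.0164035) ≈ 1.9997.
Then r_4 ≈ r_3·(r_3/r_2)^p = 5.541×10⁻⁸·(0.000269373)^1.9997 = 5.541×10⁻⁸·7.2741e-08 ≈ 4.031e-15.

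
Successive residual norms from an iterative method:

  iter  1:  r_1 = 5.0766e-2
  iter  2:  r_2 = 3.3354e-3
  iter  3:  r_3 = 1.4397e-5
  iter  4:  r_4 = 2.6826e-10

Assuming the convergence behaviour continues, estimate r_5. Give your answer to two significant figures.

9.3e-20

First estimate the order: p ≈ ln(r_4/r_3) / ln(r_3/r_2) = ln(2.6826e-10/1.4397e-5)/ln(1.4397e-5/3.3354e-3) = ln(1.8633e-05)/ln(0.00431642) ≈ 2.0000.
Then r_5 ≈ r_4·(r_4/r_3)^p = 2.6826e-10·(1.8633e-05)^2.0000 = 2.6826e-10·3.47189e-10 ≈ 9.314e-20.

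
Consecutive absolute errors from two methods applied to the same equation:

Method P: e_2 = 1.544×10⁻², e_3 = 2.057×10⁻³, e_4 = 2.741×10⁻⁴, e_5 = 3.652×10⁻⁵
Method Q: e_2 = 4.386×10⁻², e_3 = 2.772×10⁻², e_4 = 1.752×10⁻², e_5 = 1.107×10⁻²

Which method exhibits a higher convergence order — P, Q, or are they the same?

Method P: p ≈ ln(3.652×10⁻⁵/2.741×10⁻⁴)/ln(2.741×10⁻⁴/2.057×10⁻³) ≈ 1.00.
Method Q: p ≈ ln(1.107×10⁻²/1.752×10⁻²)/ln(1.752×10⁻²/2.772×10⁻²) ≈ 1.00.
Both orders ≈ 1.0 — effectively the same.

same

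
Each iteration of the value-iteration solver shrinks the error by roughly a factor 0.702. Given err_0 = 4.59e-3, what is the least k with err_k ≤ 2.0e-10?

48

After k steps, err_k ≈ 4.59e-3·0.702^k.
Need 0.702^k ≤ 2.0e-10/4.59e-3 = 4.3573e-08.
k ≥ ln(4.3573e-08)/ln(0.702) = -16.9488/-0.35382 = 47.902.
Smallest integer k = 48.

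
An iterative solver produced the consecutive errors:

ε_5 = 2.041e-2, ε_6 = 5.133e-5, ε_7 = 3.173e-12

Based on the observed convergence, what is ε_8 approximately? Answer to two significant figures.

3.2e-32

First estimate the order: p ≈ ln(ε_7/ε_6) / ln(ε_6/ε_5) = ln(3.173e-12/5.133e-5)/ln(5.133e-5/2.041e-2) = ln(6.18157e-08)/ln(0.00251494) ≈ 2.7732.
Then ε_8 ≈ ε_7·(ε_7/ε_6)^p = 3.173e-12·(6.18157e-08)^2.7732 = 3.173e-12·1.01924e-20 ≈ 3.234e-32.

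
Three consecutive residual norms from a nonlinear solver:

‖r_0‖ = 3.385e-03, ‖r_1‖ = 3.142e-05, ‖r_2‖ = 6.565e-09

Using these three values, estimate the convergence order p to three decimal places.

p ≈ ln(‖r_2‖/‖r_1‖) / ln(‖r_1‖/‖r_0‖)
  = ln(6.565e-09/3.142e-05) / ln(3.142e-05/3.385e-03)
  = ln(0.000208943) / ln(0.00928213)
  = -8.473449 / -4.679664 ≈ 1.810696

1.811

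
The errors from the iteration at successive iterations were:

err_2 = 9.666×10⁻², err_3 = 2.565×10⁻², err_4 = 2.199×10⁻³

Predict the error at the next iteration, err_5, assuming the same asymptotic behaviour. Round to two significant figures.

2.3e-5

First estimate the order: p ≈ ln(err_4/err_3) / ln(err_3/err_2) = ln(2.199×10⁻³/2.565×10⁻²)/ln(2.565×10⁻²/9.666×10⁻²) = ln(0.085731)/ln(0.265363) ≈ 1.8517.
Then err_5 ≈ err_4·(err_4/err_3)^p = 2.199×10⁻³·(0.085731)^1.8517 = 2.199×10⁻³·0.0105801 ≈ 2.327e-05.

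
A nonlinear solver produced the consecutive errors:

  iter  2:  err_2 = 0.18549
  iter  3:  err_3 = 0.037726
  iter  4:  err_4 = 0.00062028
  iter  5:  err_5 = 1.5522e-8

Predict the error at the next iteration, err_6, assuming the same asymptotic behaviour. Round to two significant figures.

2.1e-20

First estimate the order: p ≈ ln(err_5/err_4) / ln(err_4/err_3) = ln(1.5522e-8/0.00062028)/ln(0.00062028/0.037726) = ln(2.50242e-05)/ln(0.0164417) ≈ 2.5793.
Then err_6 ≈ err_5·(err_5/err_4)^p = 1.5522e-8·(2.50242e-05)^2.5793 = 1.5522e-8·1.35204e-12 ≈ 2.099e-20.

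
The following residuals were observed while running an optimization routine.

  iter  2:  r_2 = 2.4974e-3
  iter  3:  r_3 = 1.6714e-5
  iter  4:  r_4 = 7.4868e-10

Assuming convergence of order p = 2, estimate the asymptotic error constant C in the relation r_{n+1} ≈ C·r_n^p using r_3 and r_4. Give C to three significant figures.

2.68

C ≈ r_4 / r_3^2
  = 7.4868e-10 / (1.6714e-5)^2
  = 7.4868e-10 / 2.79358e-10 ≈ 2.68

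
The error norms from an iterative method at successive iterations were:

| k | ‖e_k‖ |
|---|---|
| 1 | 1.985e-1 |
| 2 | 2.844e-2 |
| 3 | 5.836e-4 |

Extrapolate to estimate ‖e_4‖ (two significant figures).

First estimate the order: p ≈ ln(‖e_3‖/‖e_2‖) / ln(‖e_2‖/‖e_1‖) = ln(5.836e-4/2.844e-2)/ln(2.844e-2/1.985e-1) = ln(0.0205204)/ln(0.143275) ≈ 2.0002.
Then ‖e_4‖ ≈ ‖e_3‖·(‖e_3‖/‖e_2‖)^p = 5.836e-4·(0.0205204)^2.0002 = 5.836e-4·0.00042076 ≈ 2.456e-07.

2.5e-7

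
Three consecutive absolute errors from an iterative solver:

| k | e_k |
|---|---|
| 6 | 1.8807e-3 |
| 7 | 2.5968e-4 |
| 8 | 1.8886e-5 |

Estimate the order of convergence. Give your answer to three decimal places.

p ≈ ln(e_8/e_7) / ln(e_7/e_6)
  = ln(1.8886e-5/2.5968e-4) / ln(2.5968e-4/1.8807e-3)
  = ln(0.072728) / ln(0.138076)
  = -2.621029 / -1.979951 ≈ 1.323785

1.324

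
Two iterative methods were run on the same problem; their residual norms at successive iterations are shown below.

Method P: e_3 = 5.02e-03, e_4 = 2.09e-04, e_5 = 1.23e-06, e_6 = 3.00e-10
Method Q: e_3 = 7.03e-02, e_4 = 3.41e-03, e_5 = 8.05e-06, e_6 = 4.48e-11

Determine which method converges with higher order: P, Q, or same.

Method P: p ≈ ln(3.00e-10/1.23e-06)/ln(1.23e-06/2.09e-04) ≈ 1.62.
Method Q: p ≈ ln(4.48e-11/8.05e-06)/ln(8.05e-06/3.41e-03) ≈ 2.00.
Method Q has the higher order (≈2.0 vs ≈1.6).

Q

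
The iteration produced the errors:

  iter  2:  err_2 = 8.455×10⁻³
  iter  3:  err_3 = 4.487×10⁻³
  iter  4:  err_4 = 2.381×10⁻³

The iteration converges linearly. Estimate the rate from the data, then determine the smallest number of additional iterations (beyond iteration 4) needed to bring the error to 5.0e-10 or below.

25

Rate ρ ≈ err_4/err_3 = 2.381×10⁻³/4.487×10⁻³ = 0.5306.
After j more steps, err_{4+j} ≈ 2.381×10⁻³·ρ^j; need ρ^j ≤ 5.0e-10/2.381×10⁻³ = 2.09996e-07.
j ≥ ln(2.09996e-07)/ln(0.5306) = -15.3762/-0.63375 = 24.262.
So 25 more iterations are needed.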